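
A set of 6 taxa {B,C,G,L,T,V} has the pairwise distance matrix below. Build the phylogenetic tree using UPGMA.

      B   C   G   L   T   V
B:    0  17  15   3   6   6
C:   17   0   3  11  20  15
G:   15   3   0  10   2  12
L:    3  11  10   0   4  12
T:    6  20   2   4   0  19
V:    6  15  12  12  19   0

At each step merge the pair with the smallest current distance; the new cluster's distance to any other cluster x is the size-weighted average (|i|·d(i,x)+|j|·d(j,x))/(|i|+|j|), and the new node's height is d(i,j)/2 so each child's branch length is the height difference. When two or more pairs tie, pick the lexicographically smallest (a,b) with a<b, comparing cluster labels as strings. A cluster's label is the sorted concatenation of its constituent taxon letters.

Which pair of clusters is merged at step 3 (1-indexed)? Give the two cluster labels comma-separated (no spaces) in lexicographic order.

iteration 1: select G,T (d=2); attach at lengths (1, 1); label the merged cluster GT
  updated: d(B,GT)=21/2, d(C,GT)=23/2, d(GT,L)=7, d(GT,V)=31/2
iteration 2: select B,L (d=3); attach at lengths (3/2, 3/2); label the merged cluster BL
  updated: d(BL,C)=14, d(BL,GT)=35/4, d(BL,V)=9
iteration 3: select BL,GT (d=35/4); attach at lengths (23/8, 27/8); label the merged cluster BGLT
  updated: d(BGLT,C)=51/4, d(BGLT,V)=49/4
iteration 4: select BGLT,V (d=49/4); attach at lengths (7/4, 49/8); label the merged cluster BGLTV
  updated: d(BGLTV,C)=66/5
iteration 5: select BGLTV,C (d=66/5); attach at lengths (19/40, 33/5); label the merged cluster BCGLTV
final tree: ((((B:3/2,L:3/2):23/8,(G:1,T:1):27/8):7/4,V:49/8):19/40,C:33/5)
total length: 131/5

BL,GT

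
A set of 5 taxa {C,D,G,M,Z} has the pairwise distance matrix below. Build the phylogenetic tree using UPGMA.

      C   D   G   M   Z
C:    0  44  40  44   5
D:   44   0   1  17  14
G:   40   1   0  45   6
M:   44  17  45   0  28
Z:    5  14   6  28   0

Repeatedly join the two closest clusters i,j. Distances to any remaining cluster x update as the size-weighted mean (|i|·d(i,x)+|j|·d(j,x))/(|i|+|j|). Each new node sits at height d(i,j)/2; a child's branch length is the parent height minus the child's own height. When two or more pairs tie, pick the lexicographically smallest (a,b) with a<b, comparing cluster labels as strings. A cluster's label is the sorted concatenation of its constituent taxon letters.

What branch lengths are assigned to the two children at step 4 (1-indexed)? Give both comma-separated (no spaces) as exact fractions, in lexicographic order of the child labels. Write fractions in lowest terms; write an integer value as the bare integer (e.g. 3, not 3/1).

1. join D+G (d=1) ⇒ DG; edges |D|=1/2, |G|=1/2
  updated: d(C,DG)=42, d(DG,M)=31, d(DG,Z)=10
2. join C+Z (d=5) ⇒ CZ; edges |C|=5/2, |Z|=5/2
  updated: d(CZ,DG)=26, d(CZ,M)=36
3. join CZ+DG (d=26) ⇒ CDGZ; edges |CZ|=21/2, |DG|=25/2
  updated: d(CDGZ,M)=67/2
4. join CDGZ+M (d=67/2) ⇒ CDGMZ; edges |CDGZ|=15/4, |M|=67/4
final tree: (((C:5/2,Z:5/2):21/2,(D:1/2,G:1/2):25/2):15/4,M:67/4)
total length: 99/2

15/4,67/4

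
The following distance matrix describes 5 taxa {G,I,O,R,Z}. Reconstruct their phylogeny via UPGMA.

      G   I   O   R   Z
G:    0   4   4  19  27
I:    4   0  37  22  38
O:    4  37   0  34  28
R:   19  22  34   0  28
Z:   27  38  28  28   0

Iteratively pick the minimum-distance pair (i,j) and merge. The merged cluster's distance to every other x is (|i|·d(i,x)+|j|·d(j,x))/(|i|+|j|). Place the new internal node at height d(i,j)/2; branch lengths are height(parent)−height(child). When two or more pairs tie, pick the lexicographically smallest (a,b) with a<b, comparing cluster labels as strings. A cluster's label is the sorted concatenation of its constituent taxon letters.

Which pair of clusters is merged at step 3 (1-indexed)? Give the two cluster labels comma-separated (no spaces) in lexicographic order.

GIO,R

1. join G+I (d=4) ⇒ GI; edges |G|=2, |I|=2
  updated: d(GI,O)=41/2, d(GI,R)=41/2, d(GI,Z)=65/2
2. join GI+O (d=41/2) ⇒ GIO; edges |GI|=33/4, |O|=41/4
  updated: d(GIO,R)=25, d(GIO,Z)=31
3. join GIO+R (d=25) ⇒ GIOR; edges |GIO|=9/4, |R|=25/2
  updated: d(GIOR,Z)=121/4
4. join GIOR+Z (d=121/4) ⇒ GIORZ; edges |GIOR|=21/8, |Z|=121/8
final tree: ((((G:2,I:2):33/4,O:41/4):9/4,R:25/2):21/8,Z:121/8)
total length: 55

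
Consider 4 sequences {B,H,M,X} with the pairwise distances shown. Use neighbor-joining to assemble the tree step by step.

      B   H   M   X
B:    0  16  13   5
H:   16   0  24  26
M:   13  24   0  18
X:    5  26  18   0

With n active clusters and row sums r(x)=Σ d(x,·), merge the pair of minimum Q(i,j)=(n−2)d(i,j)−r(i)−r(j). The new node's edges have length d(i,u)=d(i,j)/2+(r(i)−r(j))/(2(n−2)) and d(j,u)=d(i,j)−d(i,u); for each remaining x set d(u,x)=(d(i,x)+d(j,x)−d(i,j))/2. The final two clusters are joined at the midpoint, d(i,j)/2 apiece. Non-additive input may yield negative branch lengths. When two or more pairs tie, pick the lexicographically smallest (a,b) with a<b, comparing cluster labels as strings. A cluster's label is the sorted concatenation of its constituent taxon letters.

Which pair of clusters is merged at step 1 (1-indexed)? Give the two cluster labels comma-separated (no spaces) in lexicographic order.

B,X

iteration 1: select B,X (d=5, Q=-73); attach at lengths (-5/4, 25/4); label the merged cluster BX
  updated: d(BX,H)=37/2, d(BX,M)=13
iteration 2: select BX,H (d=37/2, Q=-111/2); attach at lengths (15/4, 59/4); label the merged cluster BHX
  updated: d(BHX,M)=37/4
iteration 3: select BHX,M (d=37/4); attach at lengths (37/8, 37/8); label the merged cluster BHMX
final tree: (((B:-5/4,X:25/4):15/4,H:59/4):37/8,M:37/8)
total length: 131/4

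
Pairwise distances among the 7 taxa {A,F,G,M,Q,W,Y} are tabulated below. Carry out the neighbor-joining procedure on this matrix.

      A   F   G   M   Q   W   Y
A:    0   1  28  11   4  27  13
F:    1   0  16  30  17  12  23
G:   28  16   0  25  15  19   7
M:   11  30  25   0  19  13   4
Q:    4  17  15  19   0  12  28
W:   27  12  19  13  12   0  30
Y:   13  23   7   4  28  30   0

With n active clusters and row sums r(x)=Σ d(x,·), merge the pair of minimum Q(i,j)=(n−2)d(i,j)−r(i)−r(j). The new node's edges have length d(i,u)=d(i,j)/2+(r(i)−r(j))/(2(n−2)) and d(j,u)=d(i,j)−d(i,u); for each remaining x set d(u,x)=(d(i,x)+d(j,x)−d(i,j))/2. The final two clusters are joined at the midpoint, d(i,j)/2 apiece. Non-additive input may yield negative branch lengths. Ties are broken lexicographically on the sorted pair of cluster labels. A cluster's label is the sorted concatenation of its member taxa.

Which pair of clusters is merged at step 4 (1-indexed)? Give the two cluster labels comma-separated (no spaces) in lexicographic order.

AF,Q

iteration 1: select M,Y (d=4, Q=-187); attach at lengths (17/10, 23/10); label the merged cluster MY
  updated: d(A,MY)=10, d(F,MY)=49/2, d(G,MY)=14, d(MY,Q)=43/2, d(MY,W)=39/2
iteration 2: select A,F (d=1, Q=-273/2); attach at lengths (7/16, 9/16); label the merged cluster AF
  updated: d(AF,G)=43/2, d(AF,MY)=67/4, d(AF,Q)=10, d(AF,W)=19
iteration 3: select G,MY (d=14, Q=-397/4); attach at lengths (53/8, 59/8); label the merged cluster GMY
  updated: d(AF,GMY)=97/8, d(GMY,Q)=45/4, d(GMY,W)=49/4
iteration 4: select AF,Q (d=10, Q=-435/8); attach at lengths (223/32, 97/32); label the merged cluster AFQ
  updated: d(AFQ,GMY)=107/16, d(AFQ,W)=21/2
iteration 5: select AFQ,GMY (d=107/16, Q=-471/16); attach at lengths (79/32, 135/32); label the merged cluster AFGMQY
  updated: d(AFGMQY,W)=257/32
iteration 6: select AFGMQY,W (d=257/32); attach at lengths (257/64, 257/64); label the merged cluster AFGMQWY
final tree: ((((A:7/16,F:9/16):223/32,Q:97/32):79/32,(G:53/8,(M:17/10,Y:23/10):59/8):135/32):257/64,W:257/64)
total length: 1399/32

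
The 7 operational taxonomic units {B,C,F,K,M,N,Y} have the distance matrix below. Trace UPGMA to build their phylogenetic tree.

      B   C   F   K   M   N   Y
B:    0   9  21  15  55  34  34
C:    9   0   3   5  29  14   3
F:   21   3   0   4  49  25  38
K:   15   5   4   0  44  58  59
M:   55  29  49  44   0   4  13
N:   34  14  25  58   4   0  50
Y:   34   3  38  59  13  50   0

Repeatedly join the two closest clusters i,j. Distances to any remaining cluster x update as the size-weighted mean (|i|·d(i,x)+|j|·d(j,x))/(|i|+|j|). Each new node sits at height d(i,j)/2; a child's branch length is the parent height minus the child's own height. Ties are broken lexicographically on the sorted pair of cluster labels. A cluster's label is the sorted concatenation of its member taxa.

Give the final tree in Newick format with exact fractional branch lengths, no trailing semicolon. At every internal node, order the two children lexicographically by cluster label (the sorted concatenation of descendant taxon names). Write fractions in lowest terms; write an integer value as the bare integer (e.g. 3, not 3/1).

((B:15/2,((C:3/2,F:3/2):3/4,K:9/4):21/4):131/12,((M:2,N:2):55/4,Y:63/4):8/3)

iteration 1: select C,F (d=3); attach at lengths (3/2, 3/2); label the merged cluster CF
  updated: d(B,CF)=15, d(CF,K)=9/2, d(CF,M)=39, d(CF,N)=39/2, d(CF,Y)=41/2
iteration 2: select M,N (d=4); attach at lengths (2, 2); label the merged cluster MN
  updated: d(B,MN)=89/2, d(CF,MN)=117/4, d(K,MN)=51, d(MN,Y)=63/2
iteration 3: select CF,K (d=9/2); attach at lengths (3/4, 9/4); label the merged cluster CFK
  updated: d(B,CFK)=15, d(CFK,MN)=73/2, d(CFK,Y)=100/3
iteration 4: select B,CFK (d=15); attach at lengths (15/2, 21/4); label the merged cluster BCFK
  updated: d(BCFK,MN)=77/2, d(BCFK,Y)=67/2
iteration 5: select MN,Y (d=63/2); attach at lengths (55/4, 63/4); label the merged cluster MNY
  updated: d(BCFK,MNY)=221/6
iteration 6: select BCFK,MNY (d=221/6); attach at lengths (131/12, 8/3); label the merged cluster BCFKMNY
final tree: ((B:15/2,((C:3/2,F:3/2):3/4,K:9/4):21/4):131/12,((M:2,N:2):55/4,Y:63/4):8/3)
total length: 395/6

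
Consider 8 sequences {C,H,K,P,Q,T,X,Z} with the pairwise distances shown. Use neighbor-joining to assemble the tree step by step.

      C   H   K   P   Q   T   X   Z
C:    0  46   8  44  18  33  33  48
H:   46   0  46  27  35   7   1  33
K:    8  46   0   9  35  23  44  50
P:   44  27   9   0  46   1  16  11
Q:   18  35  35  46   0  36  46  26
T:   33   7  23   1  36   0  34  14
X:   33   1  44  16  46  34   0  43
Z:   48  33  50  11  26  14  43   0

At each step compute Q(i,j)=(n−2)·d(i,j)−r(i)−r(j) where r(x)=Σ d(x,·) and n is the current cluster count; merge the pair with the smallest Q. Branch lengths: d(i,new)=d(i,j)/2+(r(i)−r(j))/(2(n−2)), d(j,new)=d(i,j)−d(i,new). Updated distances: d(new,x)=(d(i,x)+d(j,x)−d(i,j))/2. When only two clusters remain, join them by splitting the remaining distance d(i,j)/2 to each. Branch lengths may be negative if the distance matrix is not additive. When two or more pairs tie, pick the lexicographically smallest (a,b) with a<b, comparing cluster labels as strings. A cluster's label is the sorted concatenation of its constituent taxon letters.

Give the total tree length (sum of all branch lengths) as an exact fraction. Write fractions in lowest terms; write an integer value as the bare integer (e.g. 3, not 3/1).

2479/32

1. join H+X (d=1, Q=-406) ⇒ HX; edges |H|=-4/3, |X|=7/3
  updated: d(C,HX)=39, d(HX,K)=89/2, d(HX,P)=21, d(HX,Q)=40, d(HX,T)=20, d(HX,Z)=75/2
2. join C+K (d=8, Q=-639/2) ⇒ CK; edges |C|=121/20, |K|=39/20
  updated: d(CK,HX)=151/4, d(CK,P)=45/2, d(CK,Q)=45/2, d(CK,T)=24, d(CK,Z)=45
3. join CK+Q (d=45/2, Q=-929/4) ⇒ CKQ; edges |CK|=285/32, |Q|=435/32
  updated: d(CKQ,HX)=221/8, d(CKQ,P)=23, d(CKQ,T)=75/4, d(CKQ,Z)=97/4
4. join CKQ+HX (d=221/8, Q=-935/8) ⇒ CHKQX; edges |CKQ|=563/48, |HX|=763/48
  updated: d(CHKQX,P)=131/16, d(CHKQX,T)=89/16, d(CHKQX,Z)=273/16
5. join CHKQX+T (d=89/16, Q=-161/4) ⇒ CHKQTX; edges |CHKQX|=171/32, |T|=7/32
  updated: d(CHKQTX,P)=29/16, d(CHKQTX,Z)=51/4
6. join CHKQTX+P (d=29/16, Q=-409/16) ⇒ CHKPQTX; edges |CHKQTX|=57/32, |P|=1/32
  updated: d(CHKPQTX,Z)=351/32
7. join CHKPQTX+Z (d=351/32) ⇒ CHKPQTXZ; edges |CHKPQTX|=351/64, |Z|=351/64
final tree: ((((((C:121/20,K:39/20):285/32,Q:435/32):563/48,(H:-4/3,X:7/3):763/48):171/32,T:7/32):57/32,P:1/32):351/64,Z:351/64)
total length: 2479/32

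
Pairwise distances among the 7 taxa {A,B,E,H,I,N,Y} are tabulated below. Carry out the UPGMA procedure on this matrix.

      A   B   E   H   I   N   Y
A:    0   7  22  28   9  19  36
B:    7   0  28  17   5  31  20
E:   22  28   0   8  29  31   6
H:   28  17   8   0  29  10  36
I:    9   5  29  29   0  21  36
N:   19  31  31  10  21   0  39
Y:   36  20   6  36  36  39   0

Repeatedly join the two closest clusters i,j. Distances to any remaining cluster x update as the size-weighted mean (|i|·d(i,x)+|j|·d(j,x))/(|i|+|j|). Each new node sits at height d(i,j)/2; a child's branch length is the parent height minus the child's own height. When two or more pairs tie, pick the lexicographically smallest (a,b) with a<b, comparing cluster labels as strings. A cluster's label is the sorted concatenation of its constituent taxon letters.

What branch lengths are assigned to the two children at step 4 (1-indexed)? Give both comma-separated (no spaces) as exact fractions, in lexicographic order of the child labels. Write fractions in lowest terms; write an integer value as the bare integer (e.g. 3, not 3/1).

step 1: merge (B,I) at d=5; branch lengths B→5/2, I→5/2; new cluster BI
  updated: d(A,BI)=8, d(BI,E)=57/2, d(BI,H)=23, d(BI,N)=26, d(BI,Y)=28
step 2: merge (E,Y) at d=6; branch lengths E→3, Y→3; new cluster EY
  updated: d(A,EY)=29, d(BI,EY)=113/4, d(EY,H)=22, d(EY,N)=35
step 3: merge (A,BI) at d=8; branch lengths A→4, BI→3/2; new cluster ABI
  updated: d(ABI,EY)=57/2, d(ABI,H)=74/3, d(ABI,N)=71/3
step 4: merge (H,N) at d=10; branch lengths H→5, N→5; new cluster HN
  updated: d(ABI,HN)=145/6, d(EY,HN)=57/2
step 5: merge (ABI,HN) at d=145/6; branch lengths ABI→97/12, HN→85/12; new cluster ABHIN
  updated: d(ABHIN,EY)=57/2
step 6: merge (ABHIN,EY) at d=57/2; branch lengths ABHIN→13/6, EY→45/4; new cluster ABEHINY
final tree: (((A:4,(B:5/2,I:5/2):3/2):97/12,(H:5,N:5):85/12):13/6,(E:3,Y:3):45/4)
total length: 661/12

5,5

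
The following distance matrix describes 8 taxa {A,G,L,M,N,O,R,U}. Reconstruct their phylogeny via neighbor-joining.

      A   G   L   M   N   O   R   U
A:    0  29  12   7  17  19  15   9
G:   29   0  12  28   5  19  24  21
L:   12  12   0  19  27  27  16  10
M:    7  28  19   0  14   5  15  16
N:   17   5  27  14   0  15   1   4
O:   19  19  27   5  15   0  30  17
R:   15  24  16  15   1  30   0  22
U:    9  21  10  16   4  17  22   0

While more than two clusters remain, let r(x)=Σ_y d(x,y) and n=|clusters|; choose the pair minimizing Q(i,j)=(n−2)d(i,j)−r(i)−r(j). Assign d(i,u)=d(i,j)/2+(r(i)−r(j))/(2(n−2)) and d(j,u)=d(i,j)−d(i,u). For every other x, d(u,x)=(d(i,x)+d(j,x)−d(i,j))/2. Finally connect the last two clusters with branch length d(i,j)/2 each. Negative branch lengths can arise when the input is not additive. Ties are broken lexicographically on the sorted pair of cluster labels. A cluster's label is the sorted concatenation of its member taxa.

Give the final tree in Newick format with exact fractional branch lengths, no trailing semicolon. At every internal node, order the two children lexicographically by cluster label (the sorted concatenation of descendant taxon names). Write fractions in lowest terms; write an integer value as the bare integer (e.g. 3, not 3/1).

((((A:35/8,(M:1/6,O:29/6):49/8):81/32,U:119/32):49/32,(G:139/16,L:53/16):153/32):215/64,(N:-27/10,R:37/10):215/64)

1. join M+O (d=5, Q=-206) ⇒ MO; edges |M|=1/6, |O|=29/6
  updated: d(A,MO)=21/2, d(G,MO)=21, d(L,MO)=41/2, d(MO,N)=12, d(MO,R)=20, d(MO,U)=14
2. join N+R (d=1, Q=-159) ⇒ NR; edges |N|=-27/10, |R|=37/10
  updated: d(A,NR)=31/2, d(G,NR)=14, d(L,NR)=21, d(MO,NR)=31/2, d(NR,U)=25/2
3. join G+L (d=12, Q=-249/2) ⇒ GL; edges |G|=139/16, |L|=53/16
  updated: d(A,GL)=29/2, d(GL,MO)=59/4, d(GL,NR)=23/2, d(GL,U)=19/2
4. join A+MO (d=21/2, Q=-291/4) ⇒ AMO; edges |A|=35/8, |MO|=49/8
  updated: d(AMO,GL)=75/8, d(AMO,NR)=41/4, d(AMO,U)=25/4
5. join AMO+U (d=25/4, Q=-333/8) ⇒ AMOU; edges |AMO|=81/32, |U|=119/32
  updated: d(AMOU,GL)=101/16, d(AMOU,NR)=33/4
6. join AMOU+GL (d=101/16, Q=-417/16) ⇒ AGLMOU; edges |AMOU|=49/32, |GL|=153/32
  updated: d(AGLMOU,NR)=215/32
7. join AGLMOU+NR (d=215/32) ⇒ AGLMNORU; edges |AGLMOU|=215/64, |NR|=215/64
final tree: ((((A:35/8,(M:1/6,O:29/6):49/8):81/32,U:119/32):49/32,(G:139/16,L:53/16):153/32):215/64,(N:-27/10,R:37/10):215/64)
total length: 1529/32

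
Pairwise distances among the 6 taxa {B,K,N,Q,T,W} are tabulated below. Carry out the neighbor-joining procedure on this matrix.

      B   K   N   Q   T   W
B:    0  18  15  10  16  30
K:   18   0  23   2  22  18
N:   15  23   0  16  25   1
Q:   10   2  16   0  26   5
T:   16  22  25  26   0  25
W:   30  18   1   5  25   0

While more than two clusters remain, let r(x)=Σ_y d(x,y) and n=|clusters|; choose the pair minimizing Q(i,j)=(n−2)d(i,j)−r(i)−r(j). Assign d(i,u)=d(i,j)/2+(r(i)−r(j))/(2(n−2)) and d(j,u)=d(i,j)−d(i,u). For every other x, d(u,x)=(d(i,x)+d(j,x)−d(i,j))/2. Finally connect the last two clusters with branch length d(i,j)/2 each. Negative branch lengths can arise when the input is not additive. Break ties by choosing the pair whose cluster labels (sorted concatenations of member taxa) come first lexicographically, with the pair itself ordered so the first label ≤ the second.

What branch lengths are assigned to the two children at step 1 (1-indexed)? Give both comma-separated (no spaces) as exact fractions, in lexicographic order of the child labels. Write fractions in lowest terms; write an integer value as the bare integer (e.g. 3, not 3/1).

step 1: merge (N,W) at d=1, Q=-155; branch lengths N→5/8, W→3/8; new cluster NW
  updated: d(B,NW)=22, d(K,NW)=20, d(NW,Q)=10, d(NW,T)=49/2
step 2: merge (B,T) at d=16, Q=-213/2; branch lengths B→17/4, T→47/4; new cluster BT
  updated: d(BT,K)=12, d(BT,NW)=61/4, d(BT,Q)=10
step 3: merge (BT,NW) at d=61/4, Q=-52; branch lengths BT→45/8, NW→77/8; new cluster BNTW
  updated: d(BNTW,K)=67/8, d(BNTW,Q)=19/8
step 4: merge (BNTW,K) at d=67/8, Q=-51/4; branch lengths BNTW→35/8, K→4; new cluster BKNTW
  updated: d(BKNTW,Q)=-2
step 5: merge (BKNTW,Q) at d=-2; branch lengths BKNTW→-1, Q→-1; new cluster BKNQTW
final tree: ((((B:17/4,T:47/4):45/8,(N:5/8,W:3/8):77/8):35/8,K:4):-1,Q:-1)
total length: 309/8

5/8,3/8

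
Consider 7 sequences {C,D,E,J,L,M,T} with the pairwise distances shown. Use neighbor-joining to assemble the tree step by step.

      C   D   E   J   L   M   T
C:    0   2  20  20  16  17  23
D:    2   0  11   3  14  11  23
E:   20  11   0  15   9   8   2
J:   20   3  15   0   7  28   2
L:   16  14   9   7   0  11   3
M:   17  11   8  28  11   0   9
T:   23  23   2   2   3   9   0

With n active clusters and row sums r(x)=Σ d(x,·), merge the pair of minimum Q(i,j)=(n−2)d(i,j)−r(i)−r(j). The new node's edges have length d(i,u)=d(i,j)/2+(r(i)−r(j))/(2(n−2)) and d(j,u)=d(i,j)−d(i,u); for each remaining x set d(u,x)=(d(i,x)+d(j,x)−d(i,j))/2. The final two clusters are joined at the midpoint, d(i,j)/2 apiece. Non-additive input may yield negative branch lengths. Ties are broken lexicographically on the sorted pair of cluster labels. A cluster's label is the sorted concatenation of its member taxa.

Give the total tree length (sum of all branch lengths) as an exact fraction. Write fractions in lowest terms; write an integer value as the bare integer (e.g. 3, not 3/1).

957/32

1. join C+D (d=2, Q=-152) ⇒ CD; edges |C|=22/5, |D|=-12/5
  updated: d(CD,E)=29/2, d(CD,J)=21/2, d(CD,L)=14, d(CD,M)=13, d(CD,T)=22
2. join CD+J (d=21/2, Q=-189/2) ⇒ CDJ; edges |CD|=107/16, |J|=61/16
  updated: d(CDJ,E)=19/2, d(CDJ,L)=21/4, d(CDJ,M)=61/4, d(CDJ,T)=27/4
3. join CDJ+L (d=21/4, Q=-197/4) ⇒ CDJL; edges |CDJ|=97/24, |L|=29/24
  updated: d(CDJL,E)=53/8, d(CDJL,M)=21/2, d(CDJL,T)=9/4
4. join CDJL+T (d=9/4, Q=-225/8) ⇒ CDJLT; edges |CDJL|=85/32, |T|=-13/32
  updated: d(CDJLT,E)=51/16, d(CDJLT,M)=69/8
5. join CDJLT+E (d=51/16, Q=-317/16) ⇒ CDEJLT; edges |CDJLT|=61/32, |E|=41/32
  updated: d(CDEJLT,M)=215/32
6. join CDEJLT+M (d=215/32) ⇒ CDEJLMT; edges |CDEJLT|=215/64, |M|=215/64
final tree: ((((((C:22/5,D:-12/5):107/16,J:61/16):97/24,L:29/24):85/32,T:-13/32):61/32,E:41/32):215/64,M:215/64)
total length: 957/32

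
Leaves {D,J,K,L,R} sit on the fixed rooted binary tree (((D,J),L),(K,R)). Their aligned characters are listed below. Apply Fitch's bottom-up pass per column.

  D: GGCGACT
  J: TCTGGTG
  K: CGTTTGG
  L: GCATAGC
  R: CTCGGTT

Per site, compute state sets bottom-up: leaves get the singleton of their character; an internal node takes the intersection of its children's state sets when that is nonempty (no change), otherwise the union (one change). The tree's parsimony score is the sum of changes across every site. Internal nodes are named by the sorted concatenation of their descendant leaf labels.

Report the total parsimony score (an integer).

19

DJ@0: {G} ∪ {T} = {G,T} (union, +1)
DJL@0: {G,T} ∩ {G} = {G} (intersection, +0)
KR@0: {C} ∩ {C} = {C} (intersection, +0)
DJKLR@0: {G} ∪ {C} = {C,G} (union, +1)
DJ@1: {G} ∪ {C} = {C,G} (union, +1)
DJL@1: {C,G} ∩ {C} = {C} (intersection, +0)
KR@1: {G} ∪ {T} = {G,T} (union, +1)
DJKLR@1: {C} ∪ {G,T} = {C,G,T} (union, +1)
DJ@2: {C} ∪ {T} = {C,T} (union, +1)
DJL@2: {C,T} ∪ {A} = {A,C,T} (union, +1)
KR@2: {T} ∪ {C} = {C,T} (union, +1)
DJKLR@2: {A,C,T} ∩ {C,T} = {C,T} (intersection, +0)
DJ@3: {G} ∩ {G} = {G} (intersection, +0)
DJL@3: {G} ∪ {T} = {G,T} (union, +1)
KR@3: {T} ∪ {G} = {G,T} (union, +1)
DJKLR@3: {G,T} ∩ {G,T} = {G,T} (intersection, +0)
DJ@4: {A} ∪ {G} = {A,G} (union, +1)
DJL@4: {A,G} ∩ {A} = {A} (intersection, +0)
KR@4: {T} ∪ {G} = {G,T} (union, +1)
DJKLR@4: {A} ∪ {G,T} = {A,G,T} (union, +1)
DJ@5: {C} ∪ {T} = {C,T} (union, +1)
DJL@5: {C,T} ∪ {G} = {C,G,T} (union, +1)
KR@5: {G} ∪ {T} = {G,T} (union, +1)
DJKLR@5: {C,G,T} ∩ {G,T} = {G,T} (intersection, +0)
DJ@6: {T} ∪ {G} = {G,T} (union, +1)
DJL@6: {G,T} ∪ {C} = {C,G,T} (union, +1)
KR@6: {G} ∪ {T} = {G,T} (union, +1)
DJKLR@6: {C,G,T} ∩ {G,T} = {G,T} (intersection, +0)
per-site changes: [2, 3, 3, 2, 3, 3, 3]; total = 19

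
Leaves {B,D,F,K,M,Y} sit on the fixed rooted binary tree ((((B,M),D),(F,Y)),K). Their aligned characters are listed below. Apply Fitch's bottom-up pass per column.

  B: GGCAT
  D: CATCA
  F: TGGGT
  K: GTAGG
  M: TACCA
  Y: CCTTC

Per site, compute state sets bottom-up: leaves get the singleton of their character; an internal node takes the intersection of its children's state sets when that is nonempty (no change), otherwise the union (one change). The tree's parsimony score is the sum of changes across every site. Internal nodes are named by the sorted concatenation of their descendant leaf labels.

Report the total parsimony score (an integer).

[col 0] BM: children B:{G}, M:{T} ∪→ {G,T}; cost 1
[col 0] BDM: children BM:{G,T}, D:{C} ∪→ {C,G,T}; cost 1
[col 0] FY: children F:{T}, Y:{C} ∪→ {C,T}; cost 1
[col 0] BDFMY: children BDM:{C,G,T}, FY:{C,T} ∩→ {C,T}; cost 0
[col 0] BDFKMY: children BDFMY:{C,T}, K:{G} ∪→ {C,G,T}; cost 1
[col 1] BM: children B:{G}, M:{A} ∪→ {A,G}; cost 1
[col 1] BDM: children BM:{A,G}, D:{A} ∩→ {A}; cost 0
[col 1] FY: children F:{G}, Y:{C} ∪→ {C,G}; cost 1
[col 1] BDFMY: children BDM:{A}, FY:{C,G} ∪→ {A,C,G}; cost 1
[col 1] BDFKMY: children BDFMY:{A,C,G}, K:{T} ∪→ {A,C,G,T}; cost 1
[col 2] BM: children B:{C}, M:{C} ∩→ {C}; cost 0
[col 2] BDM: children BM:{C}, D:{T} ∪→ {C,T}; cost 1
[col 2] FY: children F:{G}, Y:{T} ∪→ {G,T}; cost 1
[col 2] BDFMY: children BDM:{C,T}, FY:{G,T} ∩→ {T}; cost 0
[col 2] BDFKMY: children BDFMY:{T}, K:{A} ∪→ {A,T}; cost 1
[col 3] BM: children B:{A}, M:{C} ∪→ {A,C}; cost 1
[col 3] BDM: children BM:{A,C}, D:{C} ∩→ {C}; cost 0
[col 3] FY: children F:{G}, Y:{T} ∪→ {G,T}; cost 1
[col 3] BDFMY: children BDM:{C}, FY:{G,T} ∪→ {C,G,T}; cost 1
[col 3] BDFKMY: children BDFMY:{C,G,T}, K:{G} ∩→ {G}; cost 0
[col 4] BM: children B:{T}, M:{A} ∪→ {A,T}; cost 1
[col 4] BDM: children BM:{A,T}, D:{A} ∩→ {A}; cost 0
[col 4] FY: children F:{T}, Y:{C} ∪→ {C,T}; cost 1
[col 4] BDFMY: children BDM:{A}, FY:{C,T} ∪→ {A,C,T}; cost 1
[col 4] BDFKMY: children BDFMY:{A,C,T}, K:{G} ∪→ {A,C,G,T}; cost 1
per-site changes: [4, 4, 3, 3, 4]; total = 18

18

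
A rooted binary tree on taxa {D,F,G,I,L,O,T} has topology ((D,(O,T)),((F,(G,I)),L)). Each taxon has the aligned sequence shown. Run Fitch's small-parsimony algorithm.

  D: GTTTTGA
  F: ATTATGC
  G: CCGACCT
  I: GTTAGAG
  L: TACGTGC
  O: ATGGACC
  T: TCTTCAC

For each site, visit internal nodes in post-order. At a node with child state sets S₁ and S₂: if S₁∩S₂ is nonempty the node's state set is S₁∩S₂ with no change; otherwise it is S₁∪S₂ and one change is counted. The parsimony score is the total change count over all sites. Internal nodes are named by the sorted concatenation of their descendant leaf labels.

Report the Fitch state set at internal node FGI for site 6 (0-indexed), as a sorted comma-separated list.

C,G,T

[col 0] OT: children O:{A}, T:{T} ∪→ {A,T}; cost 1
[col 0] DOT: children D:{G}, OT:{A,T} ∪→ {A,G,T}; cost 1
[col 0] GI: children G:{C}, I:{G} ∪→ {C,G}; cost 1
[col 0] FGI: children F:{A}, GI:{C,G} ∪→ {A,C,G}; cost 1
[col 0] FGIL: children FGI:{A,C,G}, L:{T} ∪→ {A,C,G,T}; cost 1
[col 0] DFGILOT: children DOT:{A,G,T}, FGIL:{A,C,G,T} ∩→ {A,G,T}; cost 0
[col 1] OT: children O:{T}, T:{C} ∪→ {C,T}; cost 1
[col 1] DOT: children D:{T}, OT:{C,T} ∩→ {T}; cost 0
[col 1] GI: children G:{C}, I:{T} ∪→ {C,T}; cost 1
[col 1] FGI: children F:{T}, GI:{C,T} ∩→ {T}; cost 0
[col 1] FGIL: children FGI:{T}, L:{A} ∪→ {A,T}; cost 1
[col 1] DFGILOT: children DOT:{T}, FGIL:{A,T} ∩→ {T}; cost 0
[col 2] OT: children O:{G}, T:{T} ∪→ {G,T}; cost 1
[col 2] DOT: children D:{T}, OT:{G,T} ∩→ {T}; cost 0
[col 2] GI: children G:{G}, I:{T} ∪→ {G,T}; cost 1
[col 2] FGI: children F:{T}, GI:{G,T} ∩→ {T}; cost 0
[col 2] FGIL: children FGI:{T}, L:{C} ∪→ {C,T}; cost 1
[col 2] DFGILOT: children DOT:{T}, FGIL:{C,T} ∩→ {T}; cost 0
[col 3] OT: children O:{G}, T:{T} ∪→ {G,T}; cost 1
[col 3] DOT: children D:{T}, OT:{G,T} ∩→ {T}; cost 0
[col 3] GI: children G:{A}, I:{A} ∩→ {A}; cost 0
[col 3] FGI: children F:{A}, GI:{A} ∩→ {A}; cost 0
[col 3] FGIL: children FGI:{A}, L:{G} ∪→ {A,G}; cost 1
[col 3] DFGILOT: children DOT:{T}, FGIL:{A,G} ∪→ {A,G,T}; cost 1
[col 4] OT: children O:{A}, T:{C} ∪→ {A,C}; cost 1
[col 4] DOT: children D:{T}, OT:{A,C} ∪→ {A,C,T}; cost 1
[col 4] GI: children G:{C}, I:{G} ∪→ {C,G}; cost 1
[col 4] FGI: children F:{T}, GI:{C,G} ∪→ {C,G,T}; cost 1
[col 4] FGIL: children FGI:{C,G,T}, L:{T} ∩→ {T}; cost 0
[col 4] DFGILOT: children DOT:{A,C,T}, FGIL:{T} ∩→ {T}; cost 0
[col 5] OT: children O:{C}, T:{A} ∪→ {A,C}; cost 1
[col 5] DOT: children D:{G}, OT:{A,C} ∪→ {A,C,G}; cost 1
[col 5] GI: children G:{C}, I:{A} ∪→ {A,C}; cost 1
[col 5] FGI: children F:{G}, GI:{A,C} ∪→ {A,C,G}; cost 1
[col 5] FGIL: children FGI:{A,C,G}, L:{G} ∩→ {G}; cost 0
[col 5] DFGILOT: children DOT:{A,C,G}, FGIL:{G} ∩→ {G}; cost 0
[col 6] OT: children O:{C}, T:{C} ∩→ {C}; cost 0
[col 6] DOT: children D:{A}, OT:{C} ∪→ {A,C}; cost 1
[col 6] GI: children G:{T}, I:{G} ∪→ {G,T}; cost 1
[col 6] FGI: children F:{C}, GI:{G,T} ∪→ {C,G,T}; cost 1
[col 6] FGIL: children FGI:{C,G,T}, L:{C} ∩→ {C}; cost 0
[col 6] DFGILOT: children DOT:{A,C}, FGIL:{C} ∩→ {C}; cost 0
per-site changes: [5, 3, 3, 3, 4, 4, 3]; total = 25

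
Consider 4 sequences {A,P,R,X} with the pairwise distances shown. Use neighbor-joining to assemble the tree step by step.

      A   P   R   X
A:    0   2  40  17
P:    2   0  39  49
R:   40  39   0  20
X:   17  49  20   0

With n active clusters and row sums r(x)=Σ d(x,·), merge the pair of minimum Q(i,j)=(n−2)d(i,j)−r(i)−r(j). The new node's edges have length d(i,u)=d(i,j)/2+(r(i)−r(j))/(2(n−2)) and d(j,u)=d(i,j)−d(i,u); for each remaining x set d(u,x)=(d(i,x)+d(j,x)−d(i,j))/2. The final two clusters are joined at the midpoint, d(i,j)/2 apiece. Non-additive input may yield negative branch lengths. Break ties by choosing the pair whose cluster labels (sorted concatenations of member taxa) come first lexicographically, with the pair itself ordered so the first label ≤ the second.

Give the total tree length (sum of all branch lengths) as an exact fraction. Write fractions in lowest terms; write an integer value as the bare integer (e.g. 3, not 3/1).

189/4

iteration 1: select A,P (d=2, Q=-145); attach at lengths (-27/4, 35/4); label the merged cluster AP
  updated: d(AP,R)=77/2, d(AP,X)=32
iteration 2: select AP,R (d=77/2, Q=-181/2); attach at lengths (101/4, 53/4); label the merged cluster APR
  updated: d(APR,X)=27/4
iteration 3: select APR,X (d=27/4); attach at lengths (27/8, 27/8); label the merged cluster APRX
final tree: (((A:-27/4,P:35/4):101/4,R:53/4):27/8,X:27/8)
total length: 189/4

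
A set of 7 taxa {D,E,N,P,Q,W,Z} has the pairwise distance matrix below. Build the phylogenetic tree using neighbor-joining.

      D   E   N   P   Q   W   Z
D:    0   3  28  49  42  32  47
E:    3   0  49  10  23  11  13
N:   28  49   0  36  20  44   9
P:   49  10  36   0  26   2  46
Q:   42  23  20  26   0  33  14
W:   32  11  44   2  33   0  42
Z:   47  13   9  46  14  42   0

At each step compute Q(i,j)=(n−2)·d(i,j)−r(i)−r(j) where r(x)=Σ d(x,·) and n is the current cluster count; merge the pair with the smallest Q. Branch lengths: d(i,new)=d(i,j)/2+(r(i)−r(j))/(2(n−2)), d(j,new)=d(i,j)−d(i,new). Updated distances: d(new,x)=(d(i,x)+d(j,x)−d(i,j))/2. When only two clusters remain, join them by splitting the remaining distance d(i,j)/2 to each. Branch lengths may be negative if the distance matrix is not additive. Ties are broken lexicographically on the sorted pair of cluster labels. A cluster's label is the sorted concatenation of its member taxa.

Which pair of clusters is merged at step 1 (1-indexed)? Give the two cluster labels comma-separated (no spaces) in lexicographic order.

step 1: merge (P,W) at d=2, Q=-323; branch lengths P→3/2, W→1/2; new cluster PW
  updated: d(D,PW)=79/2, d(E,PW)=19/2, d(N,PW)=39, d(PW,Q)=57/2, d(PW,Z)=43
step 2: merge (D,E) at d=3, Q=-245; branch lengths D→37/4, E→-25/4; new cluster DE
  updated: d(DE,N)=37, d(DE,PW)=23, d(DE,Q)=31, d(DE,Z)=57/2
step 3: merge (DE,PW) at d=23, Q=-184; branch lengths DE→55/6, PW→83/6; new cluster DEPW
  updated: d(DEPW,N)=53/2, d(DEPW,Q)=73/4, d(DEPW,Z)=97/4
step 4: merge (DEPW,Q) at d=73/4, Q=-339/4; branch lengths DEPW→213/16, Q→79/16; new cluster DEPQW
  updated: d(DEPQW,N)=113/8, d(DEPQW,Z)=10
step 5: merge (DEPQW,N) at d=113/8, Q=-265/8; branch lengths DEPQW→121/16, N→105/16; new cluster DENPQW
  updated: d(DENPQW,Z)=39/16
step 6: merge (DENPQW,Z) at d=39/16; branch lengths DENPQW→39/32, Z→39/32; new cluster DENPQWZ
final tree: (((((D:37/4,E:-25/4):55/6,(P:3/2,W:1/2):83/6):213/16,Q:79/16):121/16,N:105/16):39/32,Z:39/32)
total length: 1005/16

P,W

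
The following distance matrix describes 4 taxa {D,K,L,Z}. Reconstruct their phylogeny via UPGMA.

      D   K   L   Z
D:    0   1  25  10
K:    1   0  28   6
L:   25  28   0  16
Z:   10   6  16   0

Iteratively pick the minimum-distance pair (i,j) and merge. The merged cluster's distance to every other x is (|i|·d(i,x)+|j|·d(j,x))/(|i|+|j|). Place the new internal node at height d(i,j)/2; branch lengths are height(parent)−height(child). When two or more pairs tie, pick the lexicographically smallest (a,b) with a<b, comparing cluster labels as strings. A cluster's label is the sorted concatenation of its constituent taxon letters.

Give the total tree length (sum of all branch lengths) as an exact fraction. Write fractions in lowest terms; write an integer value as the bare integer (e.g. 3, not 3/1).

55/2

1. join D+K (d=1) ⇒ DK; edges |D|=1/2, |K|=1/2
  updated: d(DK,L)=53/2, d(DK,Z)=8
2. join DK+Z (d=8) ⇒ DKZ; edges |DK|=7/2, |Z|=4
  updated: d(DKZ,L)=23
3. join DKZ+L (d=23) ⇒ DKLZ; edges |DKZ|=15/2, |L|=23/2
final tree: (((D:1/2,K:1/2):7/2,Z:4):15/2,L:23/2)
total length: 55/2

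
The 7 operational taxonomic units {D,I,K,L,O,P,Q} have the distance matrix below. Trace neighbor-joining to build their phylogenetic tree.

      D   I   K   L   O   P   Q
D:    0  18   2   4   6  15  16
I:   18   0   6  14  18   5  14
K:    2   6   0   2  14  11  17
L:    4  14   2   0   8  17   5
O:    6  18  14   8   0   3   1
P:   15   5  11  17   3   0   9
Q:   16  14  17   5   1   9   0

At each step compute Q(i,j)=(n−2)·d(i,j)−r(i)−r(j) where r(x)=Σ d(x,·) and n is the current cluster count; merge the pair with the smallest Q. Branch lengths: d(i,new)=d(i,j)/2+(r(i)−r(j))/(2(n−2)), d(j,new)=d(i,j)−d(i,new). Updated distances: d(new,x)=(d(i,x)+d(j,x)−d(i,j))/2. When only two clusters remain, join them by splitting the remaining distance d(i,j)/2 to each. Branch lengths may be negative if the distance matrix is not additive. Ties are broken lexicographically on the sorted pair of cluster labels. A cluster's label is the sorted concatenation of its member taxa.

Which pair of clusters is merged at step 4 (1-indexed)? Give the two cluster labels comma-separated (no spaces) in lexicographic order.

D,K

step 1: merge (I,P) at d=5, Q=-110; branch lengths I→4, P→1; new cluster IP
  updated: d(D,IP)=14, d(IP,K)=6, d(IP,L)=13, d(IP,O)=8, d(IP,Q)=9
step 2: merge (O,Q) at d=1, Q=-81; branch lengths O→-7/8, Q→15/8; new cluster OQ
  updated: d(D,OQ)=21/2, d(IP,OQ)=8, d(K,OQ)=15, d(L,OQ)=6
step 3: merge (IP,OQ) at d=8, Q=-113/2; branch lengths IP→17/4, OQ→15/4; new cluster IOPQ
  updated: d(D,IOPQ)=33/4, d(IOPQ,K)=13/2, d(IOPQ,L)=11/2
step 4: merge (D,K) at d=2, Q=-83/4; branch lengths D→31/16, K→1/16; new cluster DK
  updated: d(DK,IOPQ)=51/8, d(DK,L)=2
step 5: merge (DK,IOPQ) at d=51/8, Q=-111/8; branch lengths DK→23/16, IOPQ→79/16; new cluster DIKOPQ
  updated: d(DIKOPQ,L)=9/16
step 6: merge (DIKOPQ,L) at d=9/16; branch lengths DIKOPQ→9/32, L→9/32; new cluster DIKLOPQ
final tree: (((D:31/16,K:1/16):23/16,((I:4,P:1):17/4,(O:-7/8,Q:15/8):15/4):79/16):9/32,L:9/32)
total length: 367/16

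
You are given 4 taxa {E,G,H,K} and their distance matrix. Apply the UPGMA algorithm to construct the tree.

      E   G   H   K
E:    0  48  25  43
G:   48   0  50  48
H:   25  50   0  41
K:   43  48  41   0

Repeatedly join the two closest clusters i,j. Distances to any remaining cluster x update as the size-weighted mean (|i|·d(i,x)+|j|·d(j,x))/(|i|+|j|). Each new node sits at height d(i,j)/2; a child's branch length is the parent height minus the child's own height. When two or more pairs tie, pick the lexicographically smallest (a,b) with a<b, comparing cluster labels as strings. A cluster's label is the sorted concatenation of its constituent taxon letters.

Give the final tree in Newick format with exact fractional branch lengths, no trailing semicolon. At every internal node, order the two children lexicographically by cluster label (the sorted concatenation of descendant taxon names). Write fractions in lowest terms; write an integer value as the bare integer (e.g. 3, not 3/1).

iteration 1: select E,H (d=25); attach at lengths (25/2, 25/2); label the merged cluster EH
  updated: d(EH,G)=49, d(EH,K)=42
iteration 2: select EH,K (d=42); attach at lengths (17/2, 21); label the merged cluster EHK
  updated: d(EHK,G)=146/3
iteration 3: select EHK,G (d=146/3); attach at lengths (10/3, 73/3); label the merged cluster EGHK
final tree: (((E:25/2,H:25/2):17/2,K:21):10/3,G:73/3)
total length: 493/6

(((E:25/2,H:25/2):17/2,K:21):10/3,G:73/3)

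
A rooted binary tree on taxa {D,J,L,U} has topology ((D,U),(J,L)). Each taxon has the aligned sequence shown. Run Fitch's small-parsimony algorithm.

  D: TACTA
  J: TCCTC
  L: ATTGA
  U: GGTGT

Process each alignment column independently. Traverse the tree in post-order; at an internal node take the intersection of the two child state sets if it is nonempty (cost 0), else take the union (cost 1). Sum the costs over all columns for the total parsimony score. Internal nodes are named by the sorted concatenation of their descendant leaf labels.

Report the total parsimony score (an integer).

DU@0: {T} ∪ {G} = {G,T} (union, +1)
JL@0: {T} ∪ {A} = {A,T} (union, +1)
DJLU@0: {G,T} ∩ {A,T} = {T} (intersection, +0)
DU@1: {A} ∪ {G} = {A,G} (union, +1)
JL@1: {C} ∪ {T} = {C,T} (union, +1)
DJLU@1: {A,G} ∪ {C,T} = {A,C,G,T} (union, +1)
DU@2: {C} ∪ {T} = {C,T} (union, +1)
JL@2: {C} ∪ {T} = {C,T} (union, +1)
DJLU@2: {C,T} ∩ {C,T} = {C,T} (intersection, +0)
DU@3: {T} ∪ {G} = {G,T} (union, +1)
JL@3: {T} ∪ {G} = {G,T} (union, +1)
DJLU@3: {G,T} ∩ {G,T} = {G,T} (intersection, +0)
DU@4: {A} ∪ {T} = {A,T} (union, +1)
JL@4: {C} ∪ {A} = {A,C} (union, +1)
DJLU@4: {A,T} ∩ {A,C} = {A} (intersection, +0)
per-site changes: [2, 3, 2, 2, 2]; total = 11

11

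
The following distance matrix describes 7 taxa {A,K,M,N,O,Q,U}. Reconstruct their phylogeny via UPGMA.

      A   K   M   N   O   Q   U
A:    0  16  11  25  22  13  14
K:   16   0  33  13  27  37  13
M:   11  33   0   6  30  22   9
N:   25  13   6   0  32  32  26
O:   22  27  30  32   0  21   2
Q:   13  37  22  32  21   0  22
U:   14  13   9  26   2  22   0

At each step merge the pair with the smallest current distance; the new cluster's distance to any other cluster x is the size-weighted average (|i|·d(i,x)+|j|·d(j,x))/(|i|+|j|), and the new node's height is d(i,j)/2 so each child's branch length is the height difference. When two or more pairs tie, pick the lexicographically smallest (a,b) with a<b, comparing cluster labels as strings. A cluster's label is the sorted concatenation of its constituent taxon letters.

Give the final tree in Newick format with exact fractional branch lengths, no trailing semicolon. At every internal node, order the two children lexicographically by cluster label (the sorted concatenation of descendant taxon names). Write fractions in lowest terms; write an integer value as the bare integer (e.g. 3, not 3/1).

iteration 1: select O,U (d=2); attach at lengths (1, 1); label the merged cluster OU
  updated: d(A,OU)=18, d(K,OU)=20, d(M,OU)=39/2, d(N,OU)=29, d(OU,Q)=43/2
iteration 2: select M,N (d=6); attach at lengths (3, 3); label the merged cluster MN
  updated: d(A,MN)=18, d(K,MN)=23, d(MN,OU)=97/4, d(MN,Q)=27
iteration 3: select A,Q (d=13); attach at lengths (13/2, 13/2); label the merged cluster AQ
  updated: d(AQ,K)=53/2, d(AQ,MN)=45/2, d(AQ,OU)=79/4
iteration 4: select AQ,OU (d=79/4); attach at lengths (27/8, 71/8); label the merged cluster AOQU
  updated: d(AOQU,K)=93/4, d(AOQU,MN)=187/8
iteration 5: select K,MN (d=23); attach at lengths (23/2, 17/2); label the merged cluster KMN
  updated: d(AOQU,KMN)=70/3
iteration 6: select AOQU,KMN (d=70/3); attach at lengths (43/24, 1/6); label the merged cluster AKMNOQU
final tree: (((A:13/2,Q:13/2):27/8,(O:1,U:1):71/8):43/24,(K:23/2,(M:3,N:3):17/2):1/6)
total length: 1325/24

(((A:13/2,Q:13/2):27/8,(O:1,U:1):71/8):43/24,(K:23/2,(M:3,N:3):17/2):1/6)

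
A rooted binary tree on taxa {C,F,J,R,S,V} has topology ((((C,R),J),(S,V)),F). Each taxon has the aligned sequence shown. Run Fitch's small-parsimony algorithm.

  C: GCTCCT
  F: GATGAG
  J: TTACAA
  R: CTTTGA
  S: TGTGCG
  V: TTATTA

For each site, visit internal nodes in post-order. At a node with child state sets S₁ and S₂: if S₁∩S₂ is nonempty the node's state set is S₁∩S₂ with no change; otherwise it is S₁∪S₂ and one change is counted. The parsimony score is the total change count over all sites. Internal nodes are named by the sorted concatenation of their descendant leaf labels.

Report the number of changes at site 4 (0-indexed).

4

site 0, node CR: C={G} ∪ R={C} → {C,G} (+1)
site 0, node CJR: CR={C,G} ∪ J={T} → {C,G,T} (+1)
site 0, node SV: S={T} ∩ V={T} → {T} (+0)
site 0, node CJRSV: CJR={C,G,T} ∩ SV={T} → {T} (+0)
site 0, node CFJRSV: CJRSV={T} ∪ F={G} → {G,T} (+1)
site 1, node CR: C={C} ∪ R={T} → {C,T} (+1)
site 1, node CJR: CR={C,T} ∩ J={T} → {T} (+0)
site 1, node SV: S={G} ∪ V={T} → {G,T} (+1)
site 1, node CJRSV: CJR={T} ∩ SV={G,T} → {T} (+0)
site 1, node CFJRSV: CJRSV={T} ∪ F={A} → {A,T} (+1)
site 2, node CR: C={T} ∩ R={T} → {T} (+0)
site 2, node CJR: CR={T} ∪ J={A} → {A,T} (+1)
site 2, node SV: S={T} ∪ V={A} → {A,T} (+1)
site 2, node CJRSV: CJR={A,T} ∩ SV={A,T} → {A,T} (+0)
site 2, node CFJRSV: CJRSV={A,T} ∩ F={T} → {T} (+0)
site 3, node CR: C={C} ∪ R={T} → {C,T} (+1)
site 3, node CJR: CR={C,T} ∩ J={C} → {C} (+0)
site 3, node SV: S={G} ∪ V={T} → {G,T} (+1)
site 3, node CJRSV: CJR={C} ∪ SV={G,T} → {C,G,T} (+1)
site 3, node CFJRSV: CJRSV={C,G,T} ∩ F={G} → {G} (+0)
site 4, node CR: C={C} ∪ R={G} → {C,G} (+1)
site 4, node CJR: CR={C,G} ∪ J={A} → {A,C,G} (+1)
site 4, node SV: S={C} ∪ V={T} → {C,T} (+1)
site 4, node CJRSV: CJR={A,C,G} ∩ SV={C,T} → {C} (+0)
site 4, node CFJRSV: CJRSV={C} ∪ F={A} → {A,C} (+1)
site 5, node CR: C={T} ∪ R={A} → {A,T} (+1)
site 5, node CJR: CR={A,T} ∩ J={A} → {A} (+0)
site 5, node SV: S={G} ∪ V={A} → {A,G} (+1)
site 5, node CJRSV: CJR={A} ∩ SV={A,G} → {A} (+0)
site 5, node CFJRSV: CJRSV={A} ∪ F={G} → {A,G} (+1)
per-site changes: [3, 3, 2, 3, 4, 3]; total = 18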